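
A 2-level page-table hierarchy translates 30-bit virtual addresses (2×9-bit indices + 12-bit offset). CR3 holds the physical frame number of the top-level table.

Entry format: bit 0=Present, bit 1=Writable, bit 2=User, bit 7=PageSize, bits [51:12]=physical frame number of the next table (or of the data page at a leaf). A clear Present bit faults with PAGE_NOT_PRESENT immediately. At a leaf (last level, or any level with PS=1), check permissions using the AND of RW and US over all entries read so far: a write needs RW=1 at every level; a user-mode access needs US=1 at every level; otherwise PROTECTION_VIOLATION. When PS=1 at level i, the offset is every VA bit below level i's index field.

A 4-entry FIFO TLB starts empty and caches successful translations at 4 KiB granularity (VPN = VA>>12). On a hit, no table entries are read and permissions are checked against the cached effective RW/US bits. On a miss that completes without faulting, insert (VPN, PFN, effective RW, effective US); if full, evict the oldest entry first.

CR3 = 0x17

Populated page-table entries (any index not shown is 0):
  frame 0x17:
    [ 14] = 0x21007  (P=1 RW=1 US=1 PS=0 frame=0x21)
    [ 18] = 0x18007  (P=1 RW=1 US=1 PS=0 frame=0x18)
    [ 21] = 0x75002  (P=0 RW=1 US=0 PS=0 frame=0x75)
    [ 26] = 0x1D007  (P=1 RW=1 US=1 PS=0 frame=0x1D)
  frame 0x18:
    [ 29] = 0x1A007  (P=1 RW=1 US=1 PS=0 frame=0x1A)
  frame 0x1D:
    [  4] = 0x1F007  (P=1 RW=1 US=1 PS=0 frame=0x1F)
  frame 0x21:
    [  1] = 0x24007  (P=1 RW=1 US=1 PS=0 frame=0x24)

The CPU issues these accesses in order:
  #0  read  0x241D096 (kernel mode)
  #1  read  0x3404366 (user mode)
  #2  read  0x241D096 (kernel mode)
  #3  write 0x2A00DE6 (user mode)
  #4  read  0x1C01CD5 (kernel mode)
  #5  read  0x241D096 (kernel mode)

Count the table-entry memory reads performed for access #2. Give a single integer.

Walk each access:
#0 VA=0x241D096 (r,kernel):
  [0] read 0x17 idx=18: raw=0x18007 flags P=1 W=1 U=1 S=0
  [1] read 0x18 idx=29: raw=0x1A007 flags P=1 W=1 U=1 S=0
  → PA=0x1A096  (2 entries read)
#1 VA=0x3404366 (r,user):
  [0] read 0x17 idx=26: raw=0x1D007 flags P=1 W=1 U=1 S=0
  [1] read 0x1D idx=4: raw=0x1F007 flags P=1 W=1 U=1 S=0
  → PA=0x1F366  (2 entries read)
#2 VA=0x241D096 (r,kernel):
  TLB hit vpn=0x241D → PA=0x1A096
#3 VA=0x2A00DE6 (w,user):
  [0] read 0x17 idx=21: raw=0x75002 flags P=0 W=1 U=0 S=0
  ⇒ fault: PAGE_NOT_PRESENT  — 1 lookups
#4 VA=0x1C01CD5 (r,kernel):
  [0] read 0x17 idx=14: raw=0x21007 flags P=1 W=1 U=1 S=0
  [1] read 0x21 idx=1: raw=0x24007 flags P=1 W=1 U=1 S=0
  → PA=0x24CD5  (2 entries read)
#5 VA=0x241D096 (r,kernel):
  TLB hit vpn=0x241D → PA=0x1A096

Entries read for #2: 0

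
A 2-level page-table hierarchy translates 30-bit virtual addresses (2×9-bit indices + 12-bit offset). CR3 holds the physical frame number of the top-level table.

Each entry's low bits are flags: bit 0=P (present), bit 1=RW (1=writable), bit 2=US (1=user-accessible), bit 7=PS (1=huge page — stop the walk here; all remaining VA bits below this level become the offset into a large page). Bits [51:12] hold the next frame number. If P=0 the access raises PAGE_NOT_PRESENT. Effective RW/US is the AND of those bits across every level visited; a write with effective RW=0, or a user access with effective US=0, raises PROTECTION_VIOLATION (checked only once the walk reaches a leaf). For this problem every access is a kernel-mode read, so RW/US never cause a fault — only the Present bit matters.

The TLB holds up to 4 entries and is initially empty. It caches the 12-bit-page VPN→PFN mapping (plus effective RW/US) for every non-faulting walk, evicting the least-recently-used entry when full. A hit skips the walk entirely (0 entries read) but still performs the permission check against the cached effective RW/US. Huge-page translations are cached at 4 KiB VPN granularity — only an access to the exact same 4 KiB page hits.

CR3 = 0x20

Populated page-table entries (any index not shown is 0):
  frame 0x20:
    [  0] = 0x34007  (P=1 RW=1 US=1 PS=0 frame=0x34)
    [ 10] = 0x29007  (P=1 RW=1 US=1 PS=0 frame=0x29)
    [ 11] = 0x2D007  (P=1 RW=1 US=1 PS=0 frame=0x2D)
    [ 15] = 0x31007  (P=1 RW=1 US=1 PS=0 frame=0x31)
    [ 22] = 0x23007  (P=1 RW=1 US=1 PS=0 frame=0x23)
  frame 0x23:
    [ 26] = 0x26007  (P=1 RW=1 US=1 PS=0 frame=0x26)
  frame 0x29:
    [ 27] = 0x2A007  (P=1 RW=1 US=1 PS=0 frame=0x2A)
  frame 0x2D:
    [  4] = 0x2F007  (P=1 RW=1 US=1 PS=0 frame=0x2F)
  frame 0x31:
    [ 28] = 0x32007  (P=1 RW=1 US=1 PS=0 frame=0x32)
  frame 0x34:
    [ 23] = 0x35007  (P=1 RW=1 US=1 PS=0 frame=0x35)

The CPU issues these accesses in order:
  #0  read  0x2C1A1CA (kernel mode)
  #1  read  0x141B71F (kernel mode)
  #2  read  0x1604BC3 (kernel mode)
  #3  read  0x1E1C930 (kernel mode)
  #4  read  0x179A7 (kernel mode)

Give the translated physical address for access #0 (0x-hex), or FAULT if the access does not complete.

Walk each access:
#0 VA=0x2C1A1CA (r,kernel):
  [0] read 0x20 idx=22: raw=0x23007 flags P=1 W=1 U=1 S=0
  [1] read 0x23 idx=26: raw=0x26007 flags P=1 W=1 U=1 S=0
  ✓ 0x261CA  — 2 lookups
#1 VA=0x141B71F (r,kernel):
  [0] read 0x20 idx=10: raw=0x29007 flags P=1 W=1 U=1 S=0
  [1] read 0x29 idx=27: raw=0x2A007 flags P=1 W=1 U=1 S=0
  ✓ 0x2A71F  — 2 lookups
#2 VA=0x1604BC3 (r,kernel):
  [0] read 0x20 idx=11: raw=0x2D007 flags P=1 W=1 U=1 S=0
  [1] read 0x2D idx=4: raw=0x2F007 flags P=1 W=1 U=1 S=0
  ✓ 0x2FBC3  — 2 lookups
#3 VA=0x1E1C930 (r,kernel):
  [0] read 0x20 idx=15: raw=0x31007 flags P=1 W=1 U=1 S=0
  [1] read 0x31 idx=28: raw=0x32007 flags P=1 W=1 U=1 S=0
  ✓ 0x32930  — 2 lookups
#4 VA=0x179A7 (r,kernel):
  [0] read 0x20 idx=0: raw=0x34007 flags P=1 W=1 U=1 S=0
  [1] read 0x34 idx=23: raw=0x35007 flags P=1 W=1 U=1 S=0
  ✓ 0x359A7  — 2 lookups

Access #0 PA: 0x261CA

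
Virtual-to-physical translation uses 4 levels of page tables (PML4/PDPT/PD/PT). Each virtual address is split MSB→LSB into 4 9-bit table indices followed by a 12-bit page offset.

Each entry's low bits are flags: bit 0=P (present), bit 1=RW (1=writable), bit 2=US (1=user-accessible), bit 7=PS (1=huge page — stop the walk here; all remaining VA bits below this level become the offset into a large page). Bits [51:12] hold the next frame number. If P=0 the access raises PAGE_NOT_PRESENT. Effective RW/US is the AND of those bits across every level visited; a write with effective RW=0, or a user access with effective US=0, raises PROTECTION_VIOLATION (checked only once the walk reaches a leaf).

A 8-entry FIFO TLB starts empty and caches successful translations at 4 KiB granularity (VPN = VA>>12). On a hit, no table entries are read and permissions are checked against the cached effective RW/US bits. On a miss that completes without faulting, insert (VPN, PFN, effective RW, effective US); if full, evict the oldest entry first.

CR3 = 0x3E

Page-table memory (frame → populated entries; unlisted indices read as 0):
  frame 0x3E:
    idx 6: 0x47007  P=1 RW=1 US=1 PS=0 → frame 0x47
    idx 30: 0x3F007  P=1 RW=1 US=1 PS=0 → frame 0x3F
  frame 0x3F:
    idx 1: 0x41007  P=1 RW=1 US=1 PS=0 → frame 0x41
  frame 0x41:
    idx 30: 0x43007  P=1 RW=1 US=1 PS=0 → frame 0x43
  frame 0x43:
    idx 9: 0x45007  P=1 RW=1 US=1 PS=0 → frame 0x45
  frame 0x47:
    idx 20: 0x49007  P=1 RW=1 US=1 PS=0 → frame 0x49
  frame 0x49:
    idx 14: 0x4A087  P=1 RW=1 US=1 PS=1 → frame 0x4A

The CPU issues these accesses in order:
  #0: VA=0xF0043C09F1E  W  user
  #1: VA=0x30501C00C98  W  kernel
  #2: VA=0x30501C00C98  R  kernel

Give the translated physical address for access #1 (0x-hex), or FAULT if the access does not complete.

Trace:
#0 VA=0xF0043C09F1E (w,user):
  lvl0: tbl 0x3E, slot 30 ⇒ 0x3F007 (P1/RW1/US1/PS0)
  lvl1: tbl 0x3F, slot 1 ⇒ 0x41007 (P1/RW1/US1/PS0)
  lvl2: tbl 0x41, slot 30 ⇒ 0x43007 (P1/RW1/US1/PS0)
  lvl3: tbl 0x43, slot 9 ⇒ 0x45007 (P1/RW1/US1/PS0)
  ⇒ phys 0x45F1E  [4 reads]
#1 VA=0x30501C00C98 (w,kernel):
  lvl0: tbl 0x3E, slot 6 ⇒ 0x47007 (P1/RW1/US1/PS0)
  lvl1: tbl 0x47, slot 20 ⇒ 0x49007 (P1/RW1/US1/PS0)
  lvl2: tbl 0x49, slot 14 ⇒ 0x4A087 (P1/RW1/US1/PS1)
  ⇒ phys 0x4AC98 (huge @L2)  [3 reads]
#2 VA=0x30501C00C98 (r,kernel):
  TLB hit vpn=0x30501C00 → PA=0x4AC98

Access #1 PA: 0x4AC98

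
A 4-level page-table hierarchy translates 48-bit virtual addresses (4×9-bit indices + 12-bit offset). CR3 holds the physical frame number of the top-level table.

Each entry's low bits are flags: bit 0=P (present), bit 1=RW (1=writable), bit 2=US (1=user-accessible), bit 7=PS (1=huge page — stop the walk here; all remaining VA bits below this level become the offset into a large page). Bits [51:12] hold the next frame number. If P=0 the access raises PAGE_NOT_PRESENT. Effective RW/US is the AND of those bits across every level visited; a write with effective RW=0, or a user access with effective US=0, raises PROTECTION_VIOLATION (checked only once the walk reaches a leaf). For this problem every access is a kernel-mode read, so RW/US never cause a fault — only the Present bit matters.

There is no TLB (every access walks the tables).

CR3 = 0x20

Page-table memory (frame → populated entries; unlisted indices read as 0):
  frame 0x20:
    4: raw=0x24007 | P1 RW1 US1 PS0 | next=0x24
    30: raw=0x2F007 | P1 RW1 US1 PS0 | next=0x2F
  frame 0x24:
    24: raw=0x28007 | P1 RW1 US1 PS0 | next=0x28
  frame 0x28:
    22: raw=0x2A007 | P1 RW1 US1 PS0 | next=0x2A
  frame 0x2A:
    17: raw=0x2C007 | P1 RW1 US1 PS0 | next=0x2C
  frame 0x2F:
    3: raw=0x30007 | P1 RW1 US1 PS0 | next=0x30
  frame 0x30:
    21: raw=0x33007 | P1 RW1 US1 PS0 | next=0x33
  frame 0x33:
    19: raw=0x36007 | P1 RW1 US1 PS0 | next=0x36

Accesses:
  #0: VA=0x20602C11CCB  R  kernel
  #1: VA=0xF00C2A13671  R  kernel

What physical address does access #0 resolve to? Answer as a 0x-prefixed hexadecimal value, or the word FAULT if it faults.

Walk each access:
#0 VA=0x20602C11CCB (r,kernel):
  L0 @0x20[4] → 0x24007  P=1,RW=1,US=1,PS=0
  L1 @0x24[24] → 0x28007  P=1,RW=1,US=1,PS=0
  L2 @0x28[22] → 0x2A007  P=1,RW=1,US=1,PS=0
  L3 @0x2A[17] → 0x2C007  P=1,RW=1,US=1,PS=0
  → PA=0x2CCCB  (4 entries read)
#1 VA=0xF00C2A13671 (r,kernel):
  L0 @0x20[30] → 0x2F007  P=1,RW=1,US=1,PS=0
  L1 @0x2F[3] → 0x30007  P=1,RW=1,US=1,PS=0
  L2 @0x30[21] → 0x33007  P=1,RW=1,US=1,PS=0
  L3 @0x33[19] → 0x36007  P=1,RW=1,US=1,PS=0
  → PA=0x36671  (4 entries read)

Access #0 PA: 0x2CCCB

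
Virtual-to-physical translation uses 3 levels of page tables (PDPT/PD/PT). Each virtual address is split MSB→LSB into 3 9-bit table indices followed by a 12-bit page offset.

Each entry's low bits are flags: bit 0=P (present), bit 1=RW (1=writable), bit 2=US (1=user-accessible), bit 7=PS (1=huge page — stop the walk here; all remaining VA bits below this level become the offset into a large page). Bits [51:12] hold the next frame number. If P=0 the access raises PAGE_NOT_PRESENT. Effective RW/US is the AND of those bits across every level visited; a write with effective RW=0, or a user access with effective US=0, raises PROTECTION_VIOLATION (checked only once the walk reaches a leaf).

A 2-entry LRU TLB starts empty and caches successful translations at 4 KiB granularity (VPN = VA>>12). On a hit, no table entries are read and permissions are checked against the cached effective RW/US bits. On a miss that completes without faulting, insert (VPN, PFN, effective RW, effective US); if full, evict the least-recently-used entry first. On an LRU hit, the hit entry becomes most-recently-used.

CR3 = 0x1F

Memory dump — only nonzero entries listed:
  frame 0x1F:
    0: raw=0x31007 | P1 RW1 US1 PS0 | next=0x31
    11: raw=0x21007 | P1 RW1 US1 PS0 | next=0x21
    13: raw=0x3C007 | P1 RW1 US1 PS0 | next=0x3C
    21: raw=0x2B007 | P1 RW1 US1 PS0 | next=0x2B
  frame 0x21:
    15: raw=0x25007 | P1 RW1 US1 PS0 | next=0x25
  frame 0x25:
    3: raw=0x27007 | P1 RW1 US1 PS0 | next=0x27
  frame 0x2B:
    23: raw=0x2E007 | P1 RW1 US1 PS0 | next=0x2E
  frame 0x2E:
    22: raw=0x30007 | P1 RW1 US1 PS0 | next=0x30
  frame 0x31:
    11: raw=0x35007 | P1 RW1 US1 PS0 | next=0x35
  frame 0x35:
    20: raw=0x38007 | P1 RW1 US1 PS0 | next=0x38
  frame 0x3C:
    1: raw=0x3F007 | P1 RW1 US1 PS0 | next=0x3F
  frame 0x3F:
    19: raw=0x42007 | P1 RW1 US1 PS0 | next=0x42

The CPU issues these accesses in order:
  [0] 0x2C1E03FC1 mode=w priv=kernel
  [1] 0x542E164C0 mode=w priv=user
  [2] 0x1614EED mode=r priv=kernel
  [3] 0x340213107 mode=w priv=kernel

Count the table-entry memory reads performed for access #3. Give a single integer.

Trace:
#0 VA=0x2C1E03FC1 (w,kernel):
  lvl0: tbl 0x1F, slot 11 ⇒ 0x21007 (P1/RW1/US1/PS0)
  lvl1: tbl 0x21, slot 15 ⇒ 0x25007 (P1/RW1/US1/PS0)
  lvl2: tbl 0x25, slot 3 ⇒ 0x27007 (P1/RW1/US1/PS0)
  ⇒ phys 0x27FC1  [3 reads]
#1 VA=0x542E164C0 (w,user):
  lvl0: tbl 0x1F, slot 21 ⇒ 0x2B007 (P1/RW1/US1/PS0)
  lvl1: tbl 0x2B, slot 23 ⇒ 0x2E007 (P1/RW1/US1/PS0)
  lvl2: tbl 0x2E, slot 22 ⇒ 0x30007 (P1/RW1/US1/PS0)
  ⇒ phys 0x304C0  [3 reads]
#2 VA=0x1614EED (r,kernel):
  lvl0: tbl 0x1F, slot 0 ⇒ 0x31007 (P1/RW1/US1/PS0)
  lvl1: tbl 0x31, slot 11 ⇒ 0x35007 (P1/RW1/US1/PS0)
  lvl2: tbl 0x35, slot 20 ⇒ 0x38007 (P1/RW1/US1/PS0)
  ⇒ phys 0x38EED  [3 reads]
#3 VA=0x340213107 (w,kernel):
  lvl0: tbl 0x1F, slot 13 ⇒ 0x3C007 (P1/RW1/US1/PS0)
  lvl1: tbl 0x3C, slot 1 ⇒ 0x3F007 (P1/RW1/US1/PS0)
  lvl2: tbl 0x3F, slot 19 ⇒ 0x42007 (P1/RW1/US1/PS0)
  ⇒ phys 0x42107  [3 reads]

Entries read for #3: 3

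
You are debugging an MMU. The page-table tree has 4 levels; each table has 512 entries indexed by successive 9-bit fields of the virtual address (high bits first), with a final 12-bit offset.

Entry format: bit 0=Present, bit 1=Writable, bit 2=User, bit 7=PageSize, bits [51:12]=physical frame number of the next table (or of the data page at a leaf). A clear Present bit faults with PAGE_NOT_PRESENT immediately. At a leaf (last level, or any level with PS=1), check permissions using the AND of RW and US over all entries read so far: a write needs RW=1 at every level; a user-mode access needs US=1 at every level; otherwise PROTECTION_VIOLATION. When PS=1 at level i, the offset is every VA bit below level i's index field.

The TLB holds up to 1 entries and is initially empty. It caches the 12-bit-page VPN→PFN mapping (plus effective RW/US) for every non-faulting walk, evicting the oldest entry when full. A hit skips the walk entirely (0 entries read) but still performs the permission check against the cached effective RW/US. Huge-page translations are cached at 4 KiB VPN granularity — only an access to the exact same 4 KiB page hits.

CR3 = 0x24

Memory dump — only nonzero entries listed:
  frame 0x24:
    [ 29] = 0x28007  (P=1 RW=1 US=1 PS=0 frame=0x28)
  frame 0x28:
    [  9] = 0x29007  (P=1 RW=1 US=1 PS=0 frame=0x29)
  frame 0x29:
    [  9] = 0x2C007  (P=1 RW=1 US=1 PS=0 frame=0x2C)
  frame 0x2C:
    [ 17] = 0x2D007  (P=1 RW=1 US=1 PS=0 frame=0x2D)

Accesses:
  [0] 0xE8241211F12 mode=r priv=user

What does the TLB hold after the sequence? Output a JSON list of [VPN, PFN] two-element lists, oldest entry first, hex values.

Trace:
#0 VA=0xE8241211F12 (r,user):
  [0] read 0x24 idx=29: raw=0x28007 flags P=1 W=1 U=1 S=0
  [1] read 0x28 idx=9: raw=0x29007 flags P=1 W=1 U=1 S=0
  [2] read 0x29 idx=9: raw=0x2C007 flags P=1 W=1 U=1 S=0
  [3] read 0x2C idx=17: raw=0x2D007 flags P=1 W=1 U=1 S=0
  → PA=0x2DF12  (4 entries read)

TLB: [["0xE8241211", "0x2D"]]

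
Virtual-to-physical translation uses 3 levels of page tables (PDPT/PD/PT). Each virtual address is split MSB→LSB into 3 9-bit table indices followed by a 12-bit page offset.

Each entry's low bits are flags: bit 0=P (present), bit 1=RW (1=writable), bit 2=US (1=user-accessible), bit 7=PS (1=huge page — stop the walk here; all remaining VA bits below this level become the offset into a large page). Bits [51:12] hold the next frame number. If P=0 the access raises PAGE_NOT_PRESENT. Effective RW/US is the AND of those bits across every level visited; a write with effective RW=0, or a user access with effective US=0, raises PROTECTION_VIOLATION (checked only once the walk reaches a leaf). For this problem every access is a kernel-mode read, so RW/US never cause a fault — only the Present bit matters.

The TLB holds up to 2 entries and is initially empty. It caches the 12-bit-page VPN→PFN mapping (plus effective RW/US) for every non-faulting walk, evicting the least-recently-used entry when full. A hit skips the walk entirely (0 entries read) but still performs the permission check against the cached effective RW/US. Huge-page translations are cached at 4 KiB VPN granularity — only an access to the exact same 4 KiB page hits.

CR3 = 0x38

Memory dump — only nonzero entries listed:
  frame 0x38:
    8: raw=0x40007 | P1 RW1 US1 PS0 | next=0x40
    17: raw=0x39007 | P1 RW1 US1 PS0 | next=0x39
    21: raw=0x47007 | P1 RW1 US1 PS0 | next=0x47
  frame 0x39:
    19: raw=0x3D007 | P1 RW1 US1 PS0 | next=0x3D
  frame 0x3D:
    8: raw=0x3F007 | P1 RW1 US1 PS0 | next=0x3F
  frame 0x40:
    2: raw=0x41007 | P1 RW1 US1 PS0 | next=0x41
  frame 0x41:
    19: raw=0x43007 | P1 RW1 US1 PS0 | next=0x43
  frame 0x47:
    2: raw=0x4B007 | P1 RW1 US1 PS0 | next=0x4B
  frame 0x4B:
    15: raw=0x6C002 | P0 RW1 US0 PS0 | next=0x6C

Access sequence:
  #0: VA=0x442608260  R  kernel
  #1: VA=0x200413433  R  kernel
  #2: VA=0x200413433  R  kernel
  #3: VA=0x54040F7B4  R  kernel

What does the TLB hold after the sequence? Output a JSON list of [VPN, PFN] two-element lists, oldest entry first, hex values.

Per-access translation:
#0 VA=0x442608260 (r,kernel):
  [0] read 0x38 idx=17: raw=0x39007 flags P=1 W=1 U=1 S=0
  [1] read 0x39 idx=19: raw=0x3D007 flags P=1 W=1 U=1 S=0
  [2] read 0x3D idx=8: raw=0x3F007 flags P=1 W=1 U=1 S=0
  ⇒ phys 0x3F260  [3 reads]
#1 VA=0x200413433 (r,kernel):
  [0] read 0x38 idx=8: raw=0x40007 flags P=1 W=1 U=1 S=0
  [1] read 0x40 idx=2: raw=0x41007 flags P=1 W=1 U=1 S=0
  [2] read 0x41 idx=19: raw=0x43007 flags P=1 W=1 U=1 S=0
  ⇒ phys 0x43433  [3 reads]
#2 VA=0x200413433 (r,kernel):
  TLB hit vpn=0x200413 → PA=0x43433
#3 VA=0x54040F7B4 (r,kernel):
  [0] read 0x38 idx=21: raw=0x47007 flags P=1 W=1 U=1 S=0
  [1] read 0x47 idx=2: raw=0x4B007 flags P=1 W=1 U=1 S=0
  [2] read 0x4B idx=15: raw=0x6C002 flags P=0 W=1 U=0 S=0
  ✗ PAGE_NOT_PRESENT  [3 reads]

TLB: [["0x442608", "0x3F"], ["0x200413", "0x43"]]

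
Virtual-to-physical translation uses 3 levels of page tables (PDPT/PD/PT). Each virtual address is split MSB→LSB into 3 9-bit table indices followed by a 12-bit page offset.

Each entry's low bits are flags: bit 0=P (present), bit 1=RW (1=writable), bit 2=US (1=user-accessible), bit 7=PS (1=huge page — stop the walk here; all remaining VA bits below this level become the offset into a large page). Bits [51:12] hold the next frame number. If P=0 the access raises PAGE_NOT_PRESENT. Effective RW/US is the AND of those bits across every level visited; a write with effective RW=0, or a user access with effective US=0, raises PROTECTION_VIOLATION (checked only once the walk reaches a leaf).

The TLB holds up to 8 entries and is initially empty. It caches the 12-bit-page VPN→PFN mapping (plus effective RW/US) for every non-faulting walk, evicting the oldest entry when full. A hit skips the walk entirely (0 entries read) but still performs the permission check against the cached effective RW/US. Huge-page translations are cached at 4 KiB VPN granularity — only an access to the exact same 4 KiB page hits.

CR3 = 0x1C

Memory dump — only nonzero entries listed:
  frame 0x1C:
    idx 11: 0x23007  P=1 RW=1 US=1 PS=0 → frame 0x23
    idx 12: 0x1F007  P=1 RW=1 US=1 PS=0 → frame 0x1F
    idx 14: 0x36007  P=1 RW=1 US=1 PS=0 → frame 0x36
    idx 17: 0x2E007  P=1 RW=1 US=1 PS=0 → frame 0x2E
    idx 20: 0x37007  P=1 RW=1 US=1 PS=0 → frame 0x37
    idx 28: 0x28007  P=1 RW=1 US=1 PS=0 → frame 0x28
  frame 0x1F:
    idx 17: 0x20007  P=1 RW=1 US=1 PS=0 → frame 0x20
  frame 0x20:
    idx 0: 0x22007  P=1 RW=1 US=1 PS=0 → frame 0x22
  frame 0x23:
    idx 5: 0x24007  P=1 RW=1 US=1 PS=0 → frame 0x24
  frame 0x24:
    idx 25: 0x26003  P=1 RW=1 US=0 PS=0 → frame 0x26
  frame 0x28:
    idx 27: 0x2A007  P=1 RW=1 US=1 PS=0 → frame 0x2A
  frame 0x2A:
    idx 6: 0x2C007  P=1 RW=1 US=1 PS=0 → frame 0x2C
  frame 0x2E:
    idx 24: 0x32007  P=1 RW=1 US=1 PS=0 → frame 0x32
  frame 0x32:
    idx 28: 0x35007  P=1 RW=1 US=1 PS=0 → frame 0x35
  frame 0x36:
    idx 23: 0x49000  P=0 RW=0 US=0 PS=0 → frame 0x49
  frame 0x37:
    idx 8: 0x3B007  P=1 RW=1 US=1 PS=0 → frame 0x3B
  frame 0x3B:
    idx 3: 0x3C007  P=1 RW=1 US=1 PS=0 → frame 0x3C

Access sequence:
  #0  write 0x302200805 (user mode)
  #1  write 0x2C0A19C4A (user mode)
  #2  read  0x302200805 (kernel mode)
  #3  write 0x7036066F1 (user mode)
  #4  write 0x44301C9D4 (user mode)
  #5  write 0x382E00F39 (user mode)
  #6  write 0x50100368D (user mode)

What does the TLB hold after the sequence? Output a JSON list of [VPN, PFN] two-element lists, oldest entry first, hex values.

Walk each access:
#0 VA=0x302200805 (w,user):
  [0] read 0x1C idx=12: raw=0x1F007 flags P=1 W=1 U=1 S=0
  [1] read 0x1F idx=17: raw=0x20007 flags P=1 W=1 U=1 S=0
  [2] read 0x20 idx=0: raw=0x22007 flags P=1 W=1 U=1 S=0
  → PA=0x22805  (3 entries read)
#1 VA=0x2C0A19C4A (w,user):
  [0] read 0x1C idx=11: raw=0x23007 flags P=1 W=1 U=1 S=0
  [1] read 0x23 idx=5: raw=0x24007 flags P=1 W=1 U=1 S=0
  [2] read 0x24 idx=25: raw=0x26003 flags P=1 W=1 U=0 S=0
  → PROTECTION_VIOLATION  (3 entries read)
#2 VA=0x302200805 (r,kernel):
  TLB hit vpn=0x302200 → PA=0x22805
#3 VA=0x7036066F1 (w,user):
  [0] read 0x1C idx=28: raw=0x28007 flags P=1 W=1 U=1 S=0
  [1] read 0x28 idx=27: raw=0x2A007 flags P=1 W=1 U=1 S=0
  [2] read 0x2A idx=6: raw=0x2C007 flags P=1 W=1 U=1 S=0
  → PA=0x2C6F1  (3 entries read)
#4 VA=0x44301C9D4 (w,user):
  [0] read 0x1C idx=17: raw=0x2E007 flags P=1 W=1 U=1 S=0
  [1] read 0x2E idx=24: raw=0x32007 flags P=1 W=1 U=1 S=0
  [2] read 0x32 idx=28: raw=0x35007 flags P=1 W=1 U=1 S=0
  → PA=0x359D4  (3 entries read)
#5 VA=0x382E00F39 (w,user):
  [0] read 0x1C idx=14: raw=0x36007 flags P=1 W=1 U=1 S=0
  [1] read 0x36 idx=23: raw=0x49000 flags P=0 W=0 U=0 S=0
  → PAGE_NOT_PRESENT  (2 entries read)
#6 VA=0x50100368D (w,user):
  [0] read 0x1C idx=20: raw=0x37007 flags P=1 W=1 U=1 S=0
  [1] read 0x37 idx=8: raw=0x3B007 flags P=1 W=1 U=1 S=0
  [2] read 0x3B idx=3: raw=0x3C007 flags P=1 W=1 U=1 S=0
  → PA=0x3C68D  (3 entries read)

TLB: [["0x302200", "0x22"], ["0x703606", "0x2C"], ["0x44301C", "0x35"], ["0x501003", "0x3C"]]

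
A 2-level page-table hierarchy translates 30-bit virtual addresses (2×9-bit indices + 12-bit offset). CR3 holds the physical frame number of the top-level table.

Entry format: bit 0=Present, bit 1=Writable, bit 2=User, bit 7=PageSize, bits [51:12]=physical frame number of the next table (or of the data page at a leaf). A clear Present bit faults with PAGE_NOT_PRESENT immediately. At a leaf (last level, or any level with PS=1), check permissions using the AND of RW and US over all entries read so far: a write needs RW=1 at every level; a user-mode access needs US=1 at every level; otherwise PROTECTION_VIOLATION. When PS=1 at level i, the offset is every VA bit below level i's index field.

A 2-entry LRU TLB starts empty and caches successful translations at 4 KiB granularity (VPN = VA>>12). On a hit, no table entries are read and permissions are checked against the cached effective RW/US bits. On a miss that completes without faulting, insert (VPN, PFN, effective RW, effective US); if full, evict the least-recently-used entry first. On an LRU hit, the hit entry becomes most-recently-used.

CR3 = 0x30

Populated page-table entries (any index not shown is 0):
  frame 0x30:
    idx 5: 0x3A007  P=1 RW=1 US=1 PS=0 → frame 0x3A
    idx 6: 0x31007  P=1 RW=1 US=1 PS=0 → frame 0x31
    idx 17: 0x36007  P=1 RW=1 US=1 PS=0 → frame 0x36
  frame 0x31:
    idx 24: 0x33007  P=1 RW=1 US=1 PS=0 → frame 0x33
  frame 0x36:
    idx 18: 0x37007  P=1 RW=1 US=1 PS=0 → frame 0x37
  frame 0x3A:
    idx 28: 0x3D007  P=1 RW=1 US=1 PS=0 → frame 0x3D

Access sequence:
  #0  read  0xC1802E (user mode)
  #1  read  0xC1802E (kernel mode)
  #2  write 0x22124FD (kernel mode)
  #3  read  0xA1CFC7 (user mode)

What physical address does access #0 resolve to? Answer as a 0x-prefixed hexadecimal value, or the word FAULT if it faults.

Trace:
#0 VA=0xC1802E (r,user):
  lvl0: tbl 0x30, slot 6 ⇒ 0x31007 (P1/RW1/US1/PS0)
  lvl1: tbl 0x31, slot 24 ⇒ 0x33007 (P1/RW1/US1/PS0)
  → PA=0x3302E  (2 entries read)
#1 VA=0xC1802E (r,kernel):
  TLB hit vpn=0xC18 → PA=0x3302E
#2 VA=0x22124FD (w,kernel):
  lvl0: tbl 0x30, slot 17 ⇒ 0x36007 (P1/RW1/US1/PS0)
  lvl1: tbl 0x36, slot 18 ⇒ 0x37007 (P1/RW1/US1/PS0)
  → PA=0x374FD  (2 entries read)
#3 VA=0xA1CFC7 (r,user):
  lvl0: tbl 0x30, slot 5 ⇒ 0x3A007 (P1/RW1/US1/PS0)
  lvl1: tbl 0x3A, slot 28 ⇒ 0x3D007 (P1/RW1/US1/PS0)
  → PA=0x3DFC7  (2 entries read)

Access #0 PA: 0x3302E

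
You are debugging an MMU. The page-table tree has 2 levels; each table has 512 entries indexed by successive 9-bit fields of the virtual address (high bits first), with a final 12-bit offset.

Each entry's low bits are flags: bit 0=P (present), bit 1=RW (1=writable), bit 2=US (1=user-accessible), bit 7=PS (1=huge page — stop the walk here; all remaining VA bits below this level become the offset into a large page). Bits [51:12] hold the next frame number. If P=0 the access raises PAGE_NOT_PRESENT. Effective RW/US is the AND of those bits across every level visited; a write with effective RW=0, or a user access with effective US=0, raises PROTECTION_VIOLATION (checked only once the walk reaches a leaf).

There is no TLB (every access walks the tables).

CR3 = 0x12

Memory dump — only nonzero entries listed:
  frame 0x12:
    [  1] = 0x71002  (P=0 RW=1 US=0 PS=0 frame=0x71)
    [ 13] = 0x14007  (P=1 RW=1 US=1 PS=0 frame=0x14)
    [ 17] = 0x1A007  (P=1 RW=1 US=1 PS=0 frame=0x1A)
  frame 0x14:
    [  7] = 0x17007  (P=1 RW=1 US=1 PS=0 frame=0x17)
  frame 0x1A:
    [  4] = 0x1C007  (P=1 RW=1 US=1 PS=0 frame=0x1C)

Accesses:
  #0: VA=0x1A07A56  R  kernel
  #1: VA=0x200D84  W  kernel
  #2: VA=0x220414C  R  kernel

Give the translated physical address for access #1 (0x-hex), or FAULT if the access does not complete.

Walk each access:
#0 VA=0x1A07A56 (r,kernel):
  lvl0: tbl 0x12, slot 13 ⇒ 0x14007 (P1/RW1/US1/PS0)
  lvl1: tbl 0x14, slot 7 ⇒ 0x17007 (P1/RW1/US1/PS0)
  ⇒ phys 0x17A56  [2 reads]
#1 VA=0x200D84 (w,kernel):
  lvl0: tbl 0x12, slot 1 ⇒ 0x71002 (P0/RW1/US0/PS0)
  ⇒ fault: PAGE_NOT_PRESENT  — 1 lookups
#2 VA=0x220414C (r,kernel):
  lvl0: tbl 0x12, slot 17 ⇒ 0x1A007 (P1/RW1/US1/PS0)
  lvl1: tbl 0x1A, slot 4 ⇒ 0x1C007 (P1/RW1/US1/PS0)
  ⇒ phys 0x1C14C  [2 reads]

Access #1 PA: FAULT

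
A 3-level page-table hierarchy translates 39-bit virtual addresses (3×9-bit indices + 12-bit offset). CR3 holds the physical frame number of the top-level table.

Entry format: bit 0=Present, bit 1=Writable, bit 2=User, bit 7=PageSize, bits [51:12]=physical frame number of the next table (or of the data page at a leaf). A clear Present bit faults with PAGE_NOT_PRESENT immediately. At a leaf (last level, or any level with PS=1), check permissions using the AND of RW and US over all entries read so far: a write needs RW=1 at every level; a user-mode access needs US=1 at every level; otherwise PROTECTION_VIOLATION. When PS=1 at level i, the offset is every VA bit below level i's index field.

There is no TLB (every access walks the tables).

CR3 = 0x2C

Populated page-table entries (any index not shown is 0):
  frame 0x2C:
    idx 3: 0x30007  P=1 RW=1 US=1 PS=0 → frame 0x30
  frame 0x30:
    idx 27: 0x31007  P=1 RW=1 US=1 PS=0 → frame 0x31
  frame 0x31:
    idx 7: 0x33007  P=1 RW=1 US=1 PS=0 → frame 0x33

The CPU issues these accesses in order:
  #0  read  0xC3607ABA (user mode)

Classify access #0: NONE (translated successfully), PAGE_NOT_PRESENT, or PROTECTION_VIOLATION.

Per-access translation:
#0 VA=0xC3607ABA (r,user):
  L0 @0x2C[3] → 0x30007  P=1,RW=1,US=1,PS=0
  L1 @0x30[27] → 0x31007  P=1,RW=1,US=1,PS=0
  L2 @0x31[7] → 0x33007  P=1,RW=1,US=1,PS=0
  → PA=0x33ABA  (3 entries read)

Access #0 fault: NONE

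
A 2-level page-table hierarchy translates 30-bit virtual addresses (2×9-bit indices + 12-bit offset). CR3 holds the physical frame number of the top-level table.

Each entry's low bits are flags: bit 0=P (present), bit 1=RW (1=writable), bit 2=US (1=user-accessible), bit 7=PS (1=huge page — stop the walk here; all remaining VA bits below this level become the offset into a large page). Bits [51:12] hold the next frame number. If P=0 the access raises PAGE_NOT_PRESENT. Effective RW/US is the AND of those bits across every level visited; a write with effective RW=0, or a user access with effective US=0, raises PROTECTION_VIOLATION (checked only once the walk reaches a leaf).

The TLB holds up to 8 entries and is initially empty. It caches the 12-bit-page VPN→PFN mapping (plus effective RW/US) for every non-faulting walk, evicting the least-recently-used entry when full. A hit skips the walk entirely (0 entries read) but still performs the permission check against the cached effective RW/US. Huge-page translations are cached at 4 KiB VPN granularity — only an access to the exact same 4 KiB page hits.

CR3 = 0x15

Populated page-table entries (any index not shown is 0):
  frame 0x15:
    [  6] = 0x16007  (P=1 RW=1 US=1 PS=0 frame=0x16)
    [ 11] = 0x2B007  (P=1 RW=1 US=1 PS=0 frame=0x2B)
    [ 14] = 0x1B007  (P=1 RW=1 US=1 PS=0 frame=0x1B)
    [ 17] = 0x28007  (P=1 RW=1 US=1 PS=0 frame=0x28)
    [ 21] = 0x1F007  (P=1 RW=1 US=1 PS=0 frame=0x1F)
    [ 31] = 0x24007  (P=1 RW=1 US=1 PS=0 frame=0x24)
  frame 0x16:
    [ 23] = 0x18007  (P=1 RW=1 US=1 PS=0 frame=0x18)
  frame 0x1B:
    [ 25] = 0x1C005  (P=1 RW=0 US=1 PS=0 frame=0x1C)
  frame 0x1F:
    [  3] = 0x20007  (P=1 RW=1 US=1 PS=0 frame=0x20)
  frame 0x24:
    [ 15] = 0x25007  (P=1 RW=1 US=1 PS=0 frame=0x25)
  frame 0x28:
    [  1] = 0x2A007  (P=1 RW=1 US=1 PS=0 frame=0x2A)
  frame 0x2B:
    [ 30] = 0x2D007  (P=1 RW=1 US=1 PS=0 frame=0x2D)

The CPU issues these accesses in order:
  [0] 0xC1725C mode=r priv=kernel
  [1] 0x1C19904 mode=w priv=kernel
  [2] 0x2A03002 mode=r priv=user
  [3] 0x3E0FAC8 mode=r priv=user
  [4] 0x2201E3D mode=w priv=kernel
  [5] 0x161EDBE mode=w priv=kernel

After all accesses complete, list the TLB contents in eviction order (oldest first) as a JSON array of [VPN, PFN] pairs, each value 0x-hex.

Walk each access:
#0 VA=0xC1725C (r,kernel):
  L0: frame=0x15 idx=6 entry=0x16007 [P=1 RW=1 US=1 PS=0]
  L1: frame=0x16 idx=23 entry=0x18007 [P=1 RW=1 US=1 PS=0]
  → PA=0x1825C  (2 entries read)
#1 VA=0x1C19904 (w,kernel):
  L0: frame=0x15 idx=14 entry=0x1B007 [P=1 RW=1 US=1 PS=0]
  L1: frame=0x1B idx=25 entry=0x1C005 [P=1 RW=0 US=1 PS=0]
  ⇒ fault: PROTECTION_VIOLATION  — 2 lookups
#2 VA=0x2A03002 (r,user):
  L0: frame=0x15 idx=21 entry=0x1F007 [P=1 RW=1 US=1 PS=0]
  L1: frame=0x1F idx=3 entry=0x20007 [P=1 RW=1 US=1 PS=0]
  → PA=0x20002  (2 entries read)
#3 VA=0x3E0FAC8 (r,user):
  L0: frame=0x15 idx=31 entry=0x24007 [P=1 RW=1 US=1 PS=0]
  L1: frame=0x24 idx=15 entry=0x25007 [P=1 RW=1 US=1 PS=0]
  → PA=0x25AC8  (2 entries read)
#4 VA=0x2201E3D (w,kernel):
  L0: frame=0x15 idx=17 entry=0x28007 [P=1 RW=1 US=1 PS=0]
  L1: frame=0x28 idx=1 entry=0x2A007 [P=1 RW=1 US=1 PS=0]
  → PA=0x2AE3D  (2 entries read)
#5 VA=0x161EDBE (w,kernel):
  L0: frame=0x15 idx=11 entry=0x2B007 [P=1 RW=1 US=1 PS=0]
  L1: frame=0x2B idx=30 entry=0x2D007 [P=1 RW=1 US=1 PS=0]
  → PA=0x2DDBE  (2 entries read)

TLB: [["0xC17", "0x18"], ["0x2A03", "0x20"], ["0x3E0F", "0x25"], ["0x2201", "0x2A"], ["0x161E", "0x2D"]]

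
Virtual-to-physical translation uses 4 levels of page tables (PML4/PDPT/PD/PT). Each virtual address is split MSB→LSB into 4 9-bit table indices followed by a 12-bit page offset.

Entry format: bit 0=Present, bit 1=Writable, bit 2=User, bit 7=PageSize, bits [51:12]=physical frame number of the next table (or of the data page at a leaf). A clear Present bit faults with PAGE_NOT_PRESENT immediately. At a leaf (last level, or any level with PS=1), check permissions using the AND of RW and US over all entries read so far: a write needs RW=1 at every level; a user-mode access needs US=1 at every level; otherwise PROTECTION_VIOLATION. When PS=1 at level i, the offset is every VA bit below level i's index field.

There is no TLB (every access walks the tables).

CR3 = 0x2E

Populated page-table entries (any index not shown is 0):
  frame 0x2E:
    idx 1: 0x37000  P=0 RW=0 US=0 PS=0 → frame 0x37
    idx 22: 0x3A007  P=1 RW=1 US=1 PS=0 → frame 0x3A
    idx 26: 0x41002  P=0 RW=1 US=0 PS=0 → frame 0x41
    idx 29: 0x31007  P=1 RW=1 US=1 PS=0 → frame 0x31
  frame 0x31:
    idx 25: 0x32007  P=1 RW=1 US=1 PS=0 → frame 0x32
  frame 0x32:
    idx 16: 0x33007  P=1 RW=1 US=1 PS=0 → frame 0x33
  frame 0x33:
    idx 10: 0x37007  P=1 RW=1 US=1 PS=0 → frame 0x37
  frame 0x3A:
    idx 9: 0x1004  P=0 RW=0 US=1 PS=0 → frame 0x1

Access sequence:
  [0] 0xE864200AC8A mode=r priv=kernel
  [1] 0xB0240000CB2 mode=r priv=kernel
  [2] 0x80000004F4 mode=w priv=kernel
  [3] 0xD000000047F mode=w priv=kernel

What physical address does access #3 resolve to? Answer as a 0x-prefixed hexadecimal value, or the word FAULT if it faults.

Per-access translation:
#0 VA=0xE864200AC8A (r,kernel):
  [0] read 0x2E idx=29: raw=0x31007 flags P=1 W=1 U=1 S=0
  [1] read 0x31 idx=25: raw=0x32007 flags P=1 W=1 U=1 S=0
  [2] read 0x32 idx=16: raw=0x33007 flags P=1 W=1 U=1 S=0
  [3] read 0x33 idx=10: raw=0x37007 flags P=1 W=1 U=1 S=0
  ⇒ phys 0x37C8A  [4 reads]
#1 VA=0xB0240000CB2 (r,kernel):
  [0] read 0x2E idx=22: raw=0x3A007 flags P=1 W=1 U=1 S=0
  [1] read 0x3A idx=9: raw=0x1004 flags P=0 W=0 U=1 S=0
  ⇒ fault: PAGE_NOT_PRESENT  — 2 lookups
#2 VA=0x80000004F4 (w,kernel):
  [0] read 0x2E idx=1: raw=0x37000 flags P=0 W=0 U=0 S=0
  ⇒ fault: PAGE_NOT_PRESENT  — 1 lookups
#3 VA=0xD000000047F (w,kernel):
  [0] read 0x2E idx=26: raw=0x41002 flags P=0 W=1 U=0 S=0
  ⇒ fault: PAGE_NOT_PRESENT  — 1 lookups

Access #3 PA: FAULT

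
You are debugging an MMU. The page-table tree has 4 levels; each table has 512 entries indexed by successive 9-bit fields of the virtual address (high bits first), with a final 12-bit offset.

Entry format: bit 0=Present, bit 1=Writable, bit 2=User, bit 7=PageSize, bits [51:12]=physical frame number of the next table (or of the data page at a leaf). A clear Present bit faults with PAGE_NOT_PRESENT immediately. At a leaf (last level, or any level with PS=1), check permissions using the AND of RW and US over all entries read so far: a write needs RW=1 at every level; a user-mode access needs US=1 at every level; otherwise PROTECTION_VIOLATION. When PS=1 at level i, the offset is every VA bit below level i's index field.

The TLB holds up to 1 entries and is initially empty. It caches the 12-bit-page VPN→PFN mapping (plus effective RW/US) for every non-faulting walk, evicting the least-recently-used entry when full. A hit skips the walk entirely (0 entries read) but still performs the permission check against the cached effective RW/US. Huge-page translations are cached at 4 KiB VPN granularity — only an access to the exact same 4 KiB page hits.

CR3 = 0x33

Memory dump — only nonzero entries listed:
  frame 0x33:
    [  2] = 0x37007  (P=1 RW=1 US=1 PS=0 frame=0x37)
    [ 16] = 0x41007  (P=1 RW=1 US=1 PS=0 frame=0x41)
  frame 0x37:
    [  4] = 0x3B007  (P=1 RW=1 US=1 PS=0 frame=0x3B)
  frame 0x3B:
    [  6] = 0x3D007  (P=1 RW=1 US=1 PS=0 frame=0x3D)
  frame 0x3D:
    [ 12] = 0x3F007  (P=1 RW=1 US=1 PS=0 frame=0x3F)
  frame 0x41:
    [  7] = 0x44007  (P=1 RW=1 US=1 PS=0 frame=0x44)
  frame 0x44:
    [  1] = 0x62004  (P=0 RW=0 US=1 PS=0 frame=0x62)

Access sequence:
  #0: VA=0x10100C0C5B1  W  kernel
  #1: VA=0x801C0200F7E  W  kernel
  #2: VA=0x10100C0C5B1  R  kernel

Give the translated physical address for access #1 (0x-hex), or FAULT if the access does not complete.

Walk each access:
#0 VA=0x10100C0C5B1 (w,kernel):
  L0: frame=0x33 idx=2 entry=0x37007 [P=1 RW=1 US=1 PS=0]
  L1: frame=0x37 idx=4 entry=0x3B007 [P=1 RW=1 US=1 PS=0]
  L2: frame=0x3B idx=6 entry=0x3D007 [P=1 RW=1 US=1 PS=0]
  L3: frame=0x3D idx=12 entry=0x3F007 [P=1 RW=1 US=1 PS=0]
  → PA=0x3F5B1  (4 entries read)
#1 VA=0x801C0200F7E (w,kernel):
  L0: frame=0x33 idx=16 entry=0x41007 [P=1 RW=1 US=1 PS=0]
  L1: frame=0x41 idx=7 entry=0x44007 [P=1 RW=1 US=1 PS=0]
  L2: frame=0x44 idx=1 entry=0x62004 [P=0 RW=0 US=1 PS=0]
  ⇒ fault: PAGE_NOT_PRESENT  — 3 lookups
#2 VA=0x10100C0C5B1 (r,kernel):
  TLB hit vpn=0x10100C0C → PA=0x3F5B1

Access #1 PA: FAULT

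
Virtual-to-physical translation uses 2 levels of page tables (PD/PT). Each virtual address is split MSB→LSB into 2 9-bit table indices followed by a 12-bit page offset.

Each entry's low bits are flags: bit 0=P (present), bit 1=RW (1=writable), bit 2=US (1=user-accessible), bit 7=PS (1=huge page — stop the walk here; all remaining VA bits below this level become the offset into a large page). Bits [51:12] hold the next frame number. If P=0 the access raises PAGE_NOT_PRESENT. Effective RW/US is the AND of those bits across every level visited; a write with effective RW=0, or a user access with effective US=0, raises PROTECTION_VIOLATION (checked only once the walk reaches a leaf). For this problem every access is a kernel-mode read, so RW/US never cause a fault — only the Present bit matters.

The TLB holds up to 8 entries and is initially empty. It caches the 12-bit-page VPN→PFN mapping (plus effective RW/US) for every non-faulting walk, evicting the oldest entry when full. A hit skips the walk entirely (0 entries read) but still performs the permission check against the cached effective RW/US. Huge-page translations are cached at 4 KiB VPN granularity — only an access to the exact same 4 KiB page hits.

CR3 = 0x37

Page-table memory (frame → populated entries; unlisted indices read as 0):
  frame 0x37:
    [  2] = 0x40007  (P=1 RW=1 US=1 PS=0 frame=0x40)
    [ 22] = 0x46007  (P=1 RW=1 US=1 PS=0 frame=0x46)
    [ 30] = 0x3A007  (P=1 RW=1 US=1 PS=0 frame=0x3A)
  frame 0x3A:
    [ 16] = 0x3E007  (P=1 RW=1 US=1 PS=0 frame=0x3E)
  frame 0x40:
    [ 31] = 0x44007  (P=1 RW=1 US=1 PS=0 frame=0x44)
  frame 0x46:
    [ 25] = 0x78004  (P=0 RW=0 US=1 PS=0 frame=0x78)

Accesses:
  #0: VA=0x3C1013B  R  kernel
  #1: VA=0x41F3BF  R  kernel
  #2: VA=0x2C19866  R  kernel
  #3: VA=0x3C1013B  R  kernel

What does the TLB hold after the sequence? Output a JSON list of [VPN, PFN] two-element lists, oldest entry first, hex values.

Walk each access:
#0 VA=0x3C1013B (r,kernel):
  L0: frame=0x37 idx=30 entry=0x3A007 [P=1 RW=1 US=1 PS=0]
  L1: frame=0x3A idx=16 entry=0x3E007 [P=1 RW=1 US=1 PS=0]
  → PA=0x3E13B  (2 entries read)
#1 VA=0x41F3BF (r,kernel):
  L0: frame=0x37 idx=2 entry=0x40007 [P=1 RW=1 US=1 PS=0]
  L1: frame=0x40 idx=31 entry=0x44007 [P=1 RW=1 US=1 PS=0]
  → PA=0x443BF  (2 entries read)
#2 VA=0x2C19866 (r,kernel):
  L0: frame=0x37 idx=22 entry=0x46007 [P=1 RW=1 US=1 PS=0]
  L1: frame=0x46 idx=25 entry=0x78004 [P=0 RW=0 US=1 PS=0]
  ⇒ fault: PAGE_NOT_PRESENT  — 2 lookups
#3 VA=0x3C1013B (r,kernel):
  TLB hit vpn=0x3C10 → PA=0x3E13B

TLB: [["0x3C10", "0x3E"], ["0x41F", "0x44"]]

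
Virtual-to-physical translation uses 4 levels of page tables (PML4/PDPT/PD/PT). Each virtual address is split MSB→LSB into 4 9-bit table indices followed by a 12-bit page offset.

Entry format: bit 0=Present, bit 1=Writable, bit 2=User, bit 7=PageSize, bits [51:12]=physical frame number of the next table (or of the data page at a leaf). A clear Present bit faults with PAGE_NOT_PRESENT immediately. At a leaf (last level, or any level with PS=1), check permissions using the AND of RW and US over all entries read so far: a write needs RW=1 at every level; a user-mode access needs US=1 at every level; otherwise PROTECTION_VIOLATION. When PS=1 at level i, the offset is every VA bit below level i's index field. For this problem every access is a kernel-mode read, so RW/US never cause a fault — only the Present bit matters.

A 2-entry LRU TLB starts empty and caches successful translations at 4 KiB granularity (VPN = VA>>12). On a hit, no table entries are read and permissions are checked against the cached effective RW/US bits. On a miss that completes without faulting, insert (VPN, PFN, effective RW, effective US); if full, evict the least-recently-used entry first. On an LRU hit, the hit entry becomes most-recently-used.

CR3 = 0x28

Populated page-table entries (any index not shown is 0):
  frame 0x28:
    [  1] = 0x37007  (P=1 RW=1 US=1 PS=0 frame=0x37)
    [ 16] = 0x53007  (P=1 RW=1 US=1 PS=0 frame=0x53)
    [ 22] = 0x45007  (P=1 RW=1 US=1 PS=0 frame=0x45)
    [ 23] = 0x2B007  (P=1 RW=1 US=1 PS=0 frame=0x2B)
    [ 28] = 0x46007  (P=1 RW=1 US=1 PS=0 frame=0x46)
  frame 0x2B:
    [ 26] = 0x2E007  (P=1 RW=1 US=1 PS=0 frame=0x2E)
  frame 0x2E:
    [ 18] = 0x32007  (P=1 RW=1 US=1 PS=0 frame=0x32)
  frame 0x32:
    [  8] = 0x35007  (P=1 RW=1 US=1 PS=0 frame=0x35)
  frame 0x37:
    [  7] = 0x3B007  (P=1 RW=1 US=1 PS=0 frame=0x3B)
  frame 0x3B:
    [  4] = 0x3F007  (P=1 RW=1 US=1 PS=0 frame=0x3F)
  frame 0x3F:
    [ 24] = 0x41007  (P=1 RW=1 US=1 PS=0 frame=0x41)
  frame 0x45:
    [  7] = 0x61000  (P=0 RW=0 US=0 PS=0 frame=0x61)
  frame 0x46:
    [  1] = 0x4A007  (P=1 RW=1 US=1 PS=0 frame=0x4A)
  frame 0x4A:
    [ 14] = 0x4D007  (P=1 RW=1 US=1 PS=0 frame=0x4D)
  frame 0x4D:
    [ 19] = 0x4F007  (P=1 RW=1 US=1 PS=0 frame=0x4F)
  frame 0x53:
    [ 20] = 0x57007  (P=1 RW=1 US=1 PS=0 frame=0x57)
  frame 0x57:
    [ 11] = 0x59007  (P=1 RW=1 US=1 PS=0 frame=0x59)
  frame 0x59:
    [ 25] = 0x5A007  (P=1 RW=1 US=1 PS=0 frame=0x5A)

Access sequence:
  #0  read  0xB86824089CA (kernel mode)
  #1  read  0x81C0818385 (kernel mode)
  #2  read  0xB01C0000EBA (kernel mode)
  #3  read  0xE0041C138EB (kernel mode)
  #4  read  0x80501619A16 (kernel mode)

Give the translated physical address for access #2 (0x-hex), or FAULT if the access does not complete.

Walk each access:
#0 VA=0xB86824089CA (r,kernel):
  L0 @0x28[23] → 0x2B007  P=1,RW=1,US=1,PS=0
  L1 @0x2B[26] → 0x2E007  P=1,RW=1,US=1,PS=0
  L2 @0x2E[18] → 0x32007  P=1,RW=1,US=1,PS=0
  L3 @0x32[8] → 0x35007  P=1,RW=1,US=1,PS=0
  ⇒ phys 0x359CA  [4 reads]
#1 VA=0x81C0818385 (r,kernel):
  L0 @0x28[1] → 0x37007  P=1,RW=1,US=1,PS=0
  L1 @0x37[7] → 0x3B007  P=1,RW=1,US=1,PS=0
  L2 @0x3B[4] → 0x3F007  P=1,RW=1,US=1,PS=0
  L3 @0x3F[24] → 0x41007  P=1,RW=1,US=1,PS=0
  ⇒ phys 0x41385  [4 reads]
#2 VA=0xB01C0000EBA (r,kernel):
  L0 @0x28[22] → 0x45007  P=1,RW=1,US=1,PS=0
  L1 @0x45[7] → 0x61000  P=0,RW=0,US=0,PS=0
  → PAGE_NOT_PRESENT  (2 entries read)
#3 VA=0xE0041C138EB (r,kernel):
  L0 @0x28[28] → 0x46007  P=1,RW=1,US=1,PS=0
  L1 @0x46[1] → 0x4A007  P=1,RW=1,US=1,PS=0
  L2 @0x4A[14] → 0x4D007  P=1,RW=1,US=1,PS=0
  L3 @0x4D[19] → 0x4F007  P=1,RW=1,US=1,PS=0
  ⇒ phys 0x4F8EB  [4 reads]
#4 VA=0x80501619A16 (r,kernel):
  L0 @0x28[16] → 0x53007  P=1,RW=1,US=1,PS=0
  L1 @0x53[20] → 0x57007  P=1,RW=1,US=1,PS=0
  L2 @0x57[11] → 0x59007  P=1,RW=1,US=1,PS=0
  L3 @0x59[25] → 0x5A007  P=1,RW=1,US=1,PS=0
  ⇒ phys 0x5AA16  [4 reads]

Access #2 PA: FAULT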